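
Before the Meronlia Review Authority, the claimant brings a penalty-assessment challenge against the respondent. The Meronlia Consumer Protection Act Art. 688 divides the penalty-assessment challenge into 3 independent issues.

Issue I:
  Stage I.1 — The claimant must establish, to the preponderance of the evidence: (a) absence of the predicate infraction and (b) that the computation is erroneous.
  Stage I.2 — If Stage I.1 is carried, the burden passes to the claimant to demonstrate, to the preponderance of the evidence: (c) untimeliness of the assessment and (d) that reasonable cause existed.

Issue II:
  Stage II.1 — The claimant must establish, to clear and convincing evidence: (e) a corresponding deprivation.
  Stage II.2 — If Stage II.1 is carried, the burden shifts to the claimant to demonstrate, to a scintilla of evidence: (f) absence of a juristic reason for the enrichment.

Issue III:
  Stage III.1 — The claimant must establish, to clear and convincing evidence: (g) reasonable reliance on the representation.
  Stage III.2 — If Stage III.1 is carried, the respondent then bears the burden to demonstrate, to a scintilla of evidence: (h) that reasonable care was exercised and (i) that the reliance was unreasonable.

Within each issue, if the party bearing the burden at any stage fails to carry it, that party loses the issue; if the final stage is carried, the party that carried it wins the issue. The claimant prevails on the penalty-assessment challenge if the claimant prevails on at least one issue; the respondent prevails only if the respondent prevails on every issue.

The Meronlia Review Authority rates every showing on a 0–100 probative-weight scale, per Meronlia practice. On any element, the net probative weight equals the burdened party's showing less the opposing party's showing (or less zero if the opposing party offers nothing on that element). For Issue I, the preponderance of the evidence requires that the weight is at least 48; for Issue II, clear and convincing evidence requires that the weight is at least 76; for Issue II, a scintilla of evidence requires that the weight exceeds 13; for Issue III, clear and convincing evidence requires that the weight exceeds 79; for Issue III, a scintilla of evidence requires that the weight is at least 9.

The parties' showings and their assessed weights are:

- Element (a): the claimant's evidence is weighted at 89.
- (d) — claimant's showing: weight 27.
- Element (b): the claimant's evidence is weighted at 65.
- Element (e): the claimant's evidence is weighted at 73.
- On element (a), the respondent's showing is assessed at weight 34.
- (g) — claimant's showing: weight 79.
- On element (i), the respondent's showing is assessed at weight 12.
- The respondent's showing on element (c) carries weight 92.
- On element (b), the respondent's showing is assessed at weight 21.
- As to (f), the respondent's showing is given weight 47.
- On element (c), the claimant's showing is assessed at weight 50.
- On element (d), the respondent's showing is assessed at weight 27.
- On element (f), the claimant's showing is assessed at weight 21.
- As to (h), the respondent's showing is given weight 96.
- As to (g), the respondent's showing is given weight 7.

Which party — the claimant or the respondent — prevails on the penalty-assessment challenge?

respondent

— Issue I —
Stage I.1 (claimant, the preponderance of the evidence, weight is at least 48): (a) net 89−34=55 ≥ 48 — meets; (b) net 65−21=44 < 48 — fails.
  Not every element is met, so the claimant fails to carry Stage I.1.
The respondent prevails on this issue.
— Issue II —
Stage II.1 — burden on claimant; standard: clear and convincing evidence (weight is at least 76).
    (e): 73 < 76 [not met]
  The claimant does not carry Stage II.1.
So the respondent prevails on this issue.
— Issue III —
At Stage III.1 the claimant must meet clear and convincing evidence (weight exceeds 79): on (g) the weight is 79 less the opposing 7 gives net 72, which does not exceed 79, so (g) does not meet the standard.
  The claimant does not carry Stage III.1.
So the respondent prevails on this issue.
Per-issue: Issue I → respondent; Issue II → respondent; Issue III → respondent. The claimant must prevail on at least one issue; overall, the respondent prevails.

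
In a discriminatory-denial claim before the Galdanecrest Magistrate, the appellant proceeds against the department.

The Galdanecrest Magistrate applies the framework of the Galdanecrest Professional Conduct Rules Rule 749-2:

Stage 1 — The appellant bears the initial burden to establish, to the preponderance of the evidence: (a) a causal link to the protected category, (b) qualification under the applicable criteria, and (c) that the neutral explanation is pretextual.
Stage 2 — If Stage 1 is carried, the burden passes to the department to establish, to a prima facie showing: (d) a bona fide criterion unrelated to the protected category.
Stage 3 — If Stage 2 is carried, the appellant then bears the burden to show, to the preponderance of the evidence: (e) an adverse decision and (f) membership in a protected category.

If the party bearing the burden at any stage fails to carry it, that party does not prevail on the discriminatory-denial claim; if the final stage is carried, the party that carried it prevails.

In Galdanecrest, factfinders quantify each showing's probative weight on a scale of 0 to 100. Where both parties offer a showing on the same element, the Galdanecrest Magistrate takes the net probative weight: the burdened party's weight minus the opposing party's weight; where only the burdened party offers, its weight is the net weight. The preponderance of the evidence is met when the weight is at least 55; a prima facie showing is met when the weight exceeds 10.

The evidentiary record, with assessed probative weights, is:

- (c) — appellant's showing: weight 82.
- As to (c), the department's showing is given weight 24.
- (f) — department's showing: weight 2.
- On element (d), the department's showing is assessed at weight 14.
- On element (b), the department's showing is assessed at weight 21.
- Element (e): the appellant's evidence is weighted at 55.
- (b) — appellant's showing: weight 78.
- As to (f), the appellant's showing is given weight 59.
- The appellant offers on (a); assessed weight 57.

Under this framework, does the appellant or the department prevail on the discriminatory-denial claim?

Stage 1 (appellant, the preponderance of the evidence, weight is at least 55): (a) 57 ≥ 55 — meets; (b) net 78−21=57 ≥ 55 — meets; (c) net 82−24=58 ≥ 55 — meets.
  The appellant carries Stage 1; the department now bears the burden.
Stage 2 (department, a prima facie showing, weight exceeds 10): (d) 14 > 10 — meets.
  The department carries Stage 2; the appellant now bears the burden.
Stage 3 (appellant, the preponderance of the evidence, weight is at least 55): (e) 55 ≥ 55 — meets; (f) net 59−2=57 ≥ 55 — meets.
  Stage 3 carried; the final stage is satisfied.
With every stage satisfied, the appellant prevails.

appellant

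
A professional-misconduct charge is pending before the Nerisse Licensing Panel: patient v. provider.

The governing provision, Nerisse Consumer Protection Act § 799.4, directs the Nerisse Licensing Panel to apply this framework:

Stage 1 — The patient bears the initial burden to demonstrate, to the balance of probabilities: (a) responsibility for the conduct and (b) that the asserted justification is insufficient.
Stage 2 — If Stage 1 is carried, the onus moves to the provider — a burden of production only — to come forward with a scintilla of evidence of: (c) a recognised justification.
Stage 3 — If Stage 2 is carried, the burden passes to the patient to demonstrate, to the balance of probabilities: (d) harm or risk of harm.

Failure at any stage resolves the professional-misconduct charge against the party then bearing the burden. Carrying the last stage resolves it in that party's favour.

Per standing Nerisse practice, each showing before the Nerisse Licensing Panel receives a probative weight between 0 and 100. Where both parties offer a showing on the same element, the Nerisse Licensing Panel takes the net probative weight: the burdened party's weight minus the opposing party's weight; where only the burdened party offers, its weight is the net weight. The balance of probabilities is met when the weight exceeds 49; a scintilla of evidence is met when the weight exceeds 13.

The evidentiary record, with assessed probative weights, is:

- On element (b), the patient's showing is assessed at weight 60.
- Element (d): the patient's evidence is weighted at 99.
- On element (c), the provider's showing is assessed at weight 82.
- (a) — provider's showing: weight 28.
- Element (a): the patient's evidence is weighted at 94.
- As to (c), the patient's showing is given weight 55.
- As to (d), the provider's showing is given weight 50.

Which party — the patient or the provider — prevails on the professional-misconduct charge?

Stage 1 — burden on patient; standard: the balance of probabilities (weight exceeds 49).
    (a): 94 − 28 = 66 > 49 [met]
    (b): 60 > 49 [met]
  All elements met. The burden passes to the provider.
Stage 2 — burden on provider; standard: a scintilla of evidence (weight exceeds 13).
    (c): 82 − 55 = 27 > 13 [met]
  Stage 2 is satisfied; the onus moves to the patient.
Stage 3 — burden on patient; standard: the balance of probabilities (weight exceeds 49).
    (d): 99 − 50 = 49 ≤ 49 [not met]
  Stage 3 not carried; the patient fails its burden.
The provider prevails.

provider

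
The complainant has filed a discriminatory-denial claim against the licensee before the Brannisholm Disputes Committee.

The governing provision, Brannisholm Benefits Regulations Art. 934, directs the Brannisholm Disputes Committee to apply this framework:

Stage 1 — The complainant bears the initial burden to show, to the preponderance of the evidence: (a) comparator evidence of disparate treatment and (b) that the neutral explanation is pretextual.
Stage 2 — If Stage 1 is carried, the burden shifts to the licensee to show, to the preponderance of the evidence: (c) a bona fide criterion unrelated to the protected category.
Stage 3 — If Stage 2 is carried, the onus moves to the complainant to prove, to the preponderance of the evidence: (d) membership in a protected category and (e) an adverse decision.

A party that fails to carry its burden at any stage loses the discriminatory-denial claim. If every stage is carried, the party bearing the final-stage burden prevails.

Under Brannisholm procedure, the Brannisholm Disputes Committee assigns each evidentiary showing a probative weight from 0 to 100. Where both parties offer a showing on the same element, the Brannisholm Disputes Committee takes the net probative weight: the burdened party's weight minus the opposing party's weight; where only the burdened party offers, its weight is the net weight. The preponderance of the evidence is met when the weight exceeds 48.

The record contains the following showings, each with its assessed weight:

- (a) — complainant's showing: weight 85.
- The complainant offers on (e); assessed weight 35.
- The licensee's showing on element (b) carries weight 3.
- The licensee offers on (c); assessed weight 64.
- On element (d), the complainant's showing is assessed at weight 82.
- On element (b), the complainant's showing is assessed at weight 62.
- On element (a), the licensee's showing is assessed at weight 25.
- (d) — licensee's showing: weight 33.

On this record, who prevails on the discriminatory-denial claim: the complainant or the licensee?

licensee

At Stage 1 the complainant must meet the preponderance of the evidence (weight exceeds 48): on (a) the weight is 85 less the opposing 25 gives net 60, > 48, so (a) meets the standard; on (b) the weight is 62 less the opposing 3 gives net 59, which does exceed 48, so (b) meets the standard.
  Stage 1 carried; the burden shifts to the licensee.
At Stage 2 the licensee must meet the preponderance of the evidence (weight exceeds 48): on (c) the weight is 64, which does exceed 48, so (c) meets the standard.
  The licensee carries Stage 2; the complainant now bears the burden.
At Stage 3 the complainant must meet the preponderance of the evidence (weight exceeds 48): on (d) the weight is 82 less the opposing 33 gives net 49, > 48, so (d) meets the standard; on (e) the weight is 35, ≤ 48, so (e) does not meet the standard.
  Not every element is met, so the complainant fails to carry Stage 3.
So the licensee prevails.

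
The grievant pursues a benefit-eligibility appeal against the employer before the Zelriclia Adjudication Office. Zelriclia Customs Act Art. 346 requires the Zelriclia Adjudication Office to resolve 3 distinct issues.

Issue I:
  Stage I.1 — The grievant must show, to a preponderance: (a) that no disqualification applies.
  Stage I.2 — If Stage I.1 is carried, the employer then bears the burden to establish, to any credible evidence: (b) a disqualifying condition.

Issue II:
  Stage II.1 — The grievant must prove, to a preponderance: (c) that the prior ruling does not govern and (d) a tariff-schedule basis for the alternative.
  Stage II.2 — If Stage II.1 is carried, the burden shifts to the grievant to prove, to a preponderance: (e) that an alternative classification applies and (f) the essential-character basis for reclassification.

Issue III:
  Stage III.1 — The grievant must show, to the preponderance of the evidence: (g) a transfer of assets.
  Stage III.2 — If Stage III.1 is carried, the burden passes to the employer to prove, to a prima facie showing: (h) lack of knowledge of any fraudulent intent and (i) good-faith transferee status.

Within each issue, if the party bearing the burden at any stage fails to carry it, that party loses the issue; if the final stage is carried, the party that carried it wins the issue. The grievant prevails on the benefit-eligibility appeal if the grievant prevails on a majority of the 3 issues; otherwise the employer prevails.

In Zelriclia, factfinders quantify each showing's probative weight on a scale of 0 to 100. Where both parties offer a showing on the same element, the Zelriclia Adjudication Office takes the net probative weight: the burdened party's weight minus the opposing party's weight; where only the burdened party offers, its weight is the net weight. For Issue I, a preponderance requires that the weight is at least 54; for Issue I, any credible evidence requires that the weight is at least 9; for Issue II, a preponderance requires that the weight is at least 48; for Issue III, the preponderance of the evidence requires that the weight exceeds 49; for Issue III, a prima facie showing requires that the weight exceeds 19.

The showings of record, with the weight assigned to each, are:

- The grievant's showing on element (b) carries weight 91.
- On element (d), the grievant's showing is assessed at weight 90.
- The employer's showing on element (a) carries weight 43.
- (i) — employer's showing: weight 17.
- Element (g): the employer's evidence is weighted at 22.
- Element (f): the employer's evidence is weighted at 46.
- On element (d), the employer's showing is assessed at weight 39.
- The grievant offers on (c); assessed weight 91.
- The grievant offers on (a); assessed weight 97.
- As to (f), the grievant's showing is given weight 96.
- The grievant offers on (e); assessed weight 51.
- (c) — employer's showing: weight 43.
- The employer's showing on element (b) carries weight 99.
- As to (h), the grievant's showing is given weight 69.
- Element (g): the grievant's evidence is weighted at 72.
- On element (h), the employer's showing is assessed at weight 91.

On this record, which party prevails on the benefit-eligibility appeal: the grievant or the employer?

— Issue I —
Stage I.1 (grievant, a preponderance, weight is at least 54): (a) net 97−43=54 ≥ 54 — meets.
  All elements met. The burden passes to the employer.
Stage I.2 (employer, any credible evidence, weight is at least 9): (b) net 99−91=8 < 9 — fails.
  Not every element is met, so the employer fails to carry Stage I.2.
The analysis ends at Stage I.2; the grievant prevails on this issue.
— Issue II —
Stage II.1 (grievant, a preponderance, weight is at least 48): (c) net 91−43=48 ≥ 48 — meets; (d) net 90−39=51 ≥ 48 — meets.
  Stage II.1 is satisfied; the grievant continues to bear the burden.
Stage II.2 (grievant, a preponderance, weight is at least 48): (e) 51 ≥ 48 — meets; (f) net 96−46=50 ≥ 48 — meets.
  Stage II.2 carried; the final stage is satisfied.
All stages carried — the grievant prevails on this issue.
— Issue III —
At Stage III.1 the grievant must meet the preponderance of the evidence (weight exceeds 49): on (g) the weight is 72 less the opposing 22 gives net 50, which does exceed 49, so (g) meets the standard.
  Stage III.1 is satisfied; the onus moves to the employer.
At Stage III.2 the employer must meet a prima facie showing (weight exceeds 19): on (h) the weight is 91 less the opposing 69 gives net 22, which does exceed 19, so (h) meets the standard; on (i) the weight is 17, which does not exceed 19, so (i) does not meet the standard.
  Stage III.2 not carried; the employer fails its burden.
The analysis ends at Stage III.2; the grievant prevails on this issue.
Per-issue: Issue I → grievant; Issue II → grievant; Issue III → grievant. The grievant must prevail on a majority of issues; overall, the grievant prevails.

grievant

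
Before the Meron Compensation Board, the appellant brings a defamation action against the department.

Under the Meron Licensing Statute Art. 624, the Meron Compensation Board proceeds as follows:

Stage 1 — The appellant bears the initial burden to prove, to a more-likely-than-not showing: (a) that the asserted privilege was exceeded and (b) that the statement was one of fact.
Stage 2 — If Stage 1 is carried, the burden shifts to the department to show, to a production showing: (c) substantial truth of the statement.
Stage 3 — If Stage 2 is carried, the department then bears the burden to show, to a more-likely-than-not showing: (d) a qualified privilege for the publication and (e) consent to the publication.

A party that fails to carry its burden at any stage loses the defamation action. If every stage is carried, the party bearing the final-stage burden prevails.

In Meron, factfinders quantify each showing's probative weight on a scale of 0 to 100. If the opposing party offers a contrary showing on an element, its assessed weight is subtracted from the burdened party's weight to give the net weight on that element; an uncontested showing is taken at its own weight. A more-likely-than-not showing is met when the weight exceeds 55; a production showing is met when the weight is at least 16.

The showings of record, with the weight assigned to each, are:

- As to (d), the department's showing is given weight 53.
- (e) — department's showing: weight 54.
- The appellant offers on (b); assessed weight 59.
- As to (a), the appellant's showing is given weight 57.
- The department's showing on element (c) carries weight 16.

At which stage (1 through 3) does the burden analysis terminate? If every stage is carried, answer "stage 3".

stage 3

Stage 1 (appellant, a more-likely-than-not showing, weight exceeds 55): (a) 57 > 55 — meets; (b) 59 > 55 — meets.
  All elements met. The burden passes to the department.
Stage 2 (department, a production showing, weight is at least 16): (c) 16 ≥ 16 — meets.
  All elements met. The department retains the burden for Stage 3.
Stage 3 (department, a more-likely-than-not showing, weight exceeds 55): (d) 53 ≤ 55 — fails; (e) 54 ≤ 55 — fails.
  Stage 3 not carried; the department fails its burden.
The analysis ends at Stage 3; the appellant prevails.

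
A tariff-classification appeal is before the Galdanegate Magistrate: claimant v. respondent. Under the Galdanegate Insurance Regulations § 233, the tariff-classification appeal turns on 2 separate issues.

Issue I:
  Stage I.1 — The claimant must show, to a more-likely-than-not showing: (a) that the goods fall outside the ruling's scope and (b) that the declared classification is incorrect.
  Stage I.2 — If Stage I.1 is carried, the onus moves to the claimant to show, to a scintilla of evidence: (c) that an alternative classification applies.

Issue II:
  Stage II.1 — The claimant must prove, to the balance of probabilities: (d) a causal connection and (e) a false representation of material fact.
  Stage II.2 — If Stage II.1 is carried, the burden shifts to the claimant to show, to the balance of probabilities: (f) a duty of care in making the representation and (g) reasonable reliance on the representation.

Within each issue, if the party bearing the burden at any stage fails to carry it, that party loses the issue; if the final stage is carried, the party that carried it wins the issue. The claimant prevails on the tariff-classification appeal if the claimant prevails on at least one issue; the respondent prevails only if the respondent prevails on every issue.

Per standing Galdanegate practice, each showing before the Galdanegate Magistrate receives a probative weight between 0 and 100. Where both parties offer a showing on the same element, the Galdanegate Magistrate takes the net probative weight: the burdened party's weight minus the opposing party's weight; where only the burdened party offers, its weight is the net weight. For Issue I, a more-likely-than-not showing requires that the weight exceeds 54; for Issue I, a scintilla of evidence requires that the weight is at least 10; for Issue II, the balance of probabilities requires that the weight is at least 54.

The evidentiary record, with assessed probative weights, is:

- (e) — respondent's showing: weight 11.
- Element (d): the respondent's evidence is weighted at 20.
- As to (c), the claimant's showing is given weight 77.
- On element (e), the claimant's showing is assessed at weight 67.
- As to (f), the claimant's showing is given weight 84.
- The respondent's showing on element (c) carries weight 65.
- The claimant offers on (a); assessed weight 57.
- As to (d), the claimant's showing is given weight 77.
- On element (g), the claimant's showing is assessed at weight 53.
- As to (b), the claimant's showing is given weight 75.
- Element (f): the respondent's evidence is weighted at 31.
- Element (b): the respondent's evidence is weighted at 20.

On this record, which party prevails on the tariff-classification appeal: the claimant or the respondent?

— Issue I —
At Stage I.1 the claimant must meet a more-likely-than-not showing (weight exceeds 54): on (a) the weight is 57, > 54, so (a) meets the standard; on (b) the weight is 75 less the opposing 20 gives net 55, > 54, so (b) meets the standard.
  Stage I.1 carried; the burden remains with the claimant.
At Stage I.2 the claimant must meet a scintilla of evidence (weight is at least 10): on (c) the weight is 77 less the opposing 65 gives net 12, which does reach 10, so (c) meets the standard.
  All elements met at the final stage.
With every stage satisfied, the claimant prevails on this issue.
— Issue II —
Stage II.1 (claimant, the balance of probabilities, weight is at least 54): (d) net 77−20=57 ≥ 54 — meets; (e) net 67−11=56 ≥ 54 — meets.
  Stage II.1 is satisfied; the claimant continues to bear the burden.
Stage II.2 (claimant, the balance of probabilities, weight is at least 54): (f) net 84−31=53 < 54 — fails; (g) 53 < 54 — fails.
  Not every element is met, so the claimant fails to carry Stage II.2.
So the respondent prevails on this issue.
Per-issue: Issue I → claimant; Issue II → respondent. The claimant must prevail on at least one issue; overall, the claimant prevails.

claimant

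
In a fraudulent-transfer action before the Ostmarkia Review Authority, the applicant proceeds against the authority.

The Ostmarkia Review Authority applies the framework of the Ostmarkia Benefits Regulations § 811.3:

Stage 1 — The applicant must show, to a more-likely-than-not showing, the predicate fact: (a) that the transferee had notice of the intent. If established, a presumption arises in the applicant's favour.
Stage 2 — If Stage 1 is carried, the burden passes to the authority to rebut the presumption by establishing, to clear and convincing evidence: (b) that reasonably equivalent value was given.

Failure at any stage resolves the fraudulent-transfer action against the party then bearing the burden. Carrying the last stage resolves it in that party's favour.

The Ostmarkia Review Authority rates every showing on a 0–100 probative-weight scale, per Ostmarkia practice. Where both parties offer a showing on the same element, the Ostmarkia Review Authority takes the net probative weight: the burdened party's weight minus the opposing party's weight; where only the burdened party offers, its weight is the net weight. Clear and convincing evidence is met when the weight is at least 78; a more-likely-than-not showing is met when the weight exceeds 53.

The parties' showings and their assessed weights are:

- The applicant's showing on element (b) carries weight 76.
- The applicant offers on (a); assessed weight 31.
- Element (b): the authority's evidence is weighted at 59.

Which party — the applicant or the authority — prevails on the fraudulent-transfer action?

authority

Stage 1 (applicant, a more-likely-than-not showing, weight exceeds 53): (a) 31 ≤ 53 — fails.
  The applicant does not carry Stage 1.
So the authority prevails.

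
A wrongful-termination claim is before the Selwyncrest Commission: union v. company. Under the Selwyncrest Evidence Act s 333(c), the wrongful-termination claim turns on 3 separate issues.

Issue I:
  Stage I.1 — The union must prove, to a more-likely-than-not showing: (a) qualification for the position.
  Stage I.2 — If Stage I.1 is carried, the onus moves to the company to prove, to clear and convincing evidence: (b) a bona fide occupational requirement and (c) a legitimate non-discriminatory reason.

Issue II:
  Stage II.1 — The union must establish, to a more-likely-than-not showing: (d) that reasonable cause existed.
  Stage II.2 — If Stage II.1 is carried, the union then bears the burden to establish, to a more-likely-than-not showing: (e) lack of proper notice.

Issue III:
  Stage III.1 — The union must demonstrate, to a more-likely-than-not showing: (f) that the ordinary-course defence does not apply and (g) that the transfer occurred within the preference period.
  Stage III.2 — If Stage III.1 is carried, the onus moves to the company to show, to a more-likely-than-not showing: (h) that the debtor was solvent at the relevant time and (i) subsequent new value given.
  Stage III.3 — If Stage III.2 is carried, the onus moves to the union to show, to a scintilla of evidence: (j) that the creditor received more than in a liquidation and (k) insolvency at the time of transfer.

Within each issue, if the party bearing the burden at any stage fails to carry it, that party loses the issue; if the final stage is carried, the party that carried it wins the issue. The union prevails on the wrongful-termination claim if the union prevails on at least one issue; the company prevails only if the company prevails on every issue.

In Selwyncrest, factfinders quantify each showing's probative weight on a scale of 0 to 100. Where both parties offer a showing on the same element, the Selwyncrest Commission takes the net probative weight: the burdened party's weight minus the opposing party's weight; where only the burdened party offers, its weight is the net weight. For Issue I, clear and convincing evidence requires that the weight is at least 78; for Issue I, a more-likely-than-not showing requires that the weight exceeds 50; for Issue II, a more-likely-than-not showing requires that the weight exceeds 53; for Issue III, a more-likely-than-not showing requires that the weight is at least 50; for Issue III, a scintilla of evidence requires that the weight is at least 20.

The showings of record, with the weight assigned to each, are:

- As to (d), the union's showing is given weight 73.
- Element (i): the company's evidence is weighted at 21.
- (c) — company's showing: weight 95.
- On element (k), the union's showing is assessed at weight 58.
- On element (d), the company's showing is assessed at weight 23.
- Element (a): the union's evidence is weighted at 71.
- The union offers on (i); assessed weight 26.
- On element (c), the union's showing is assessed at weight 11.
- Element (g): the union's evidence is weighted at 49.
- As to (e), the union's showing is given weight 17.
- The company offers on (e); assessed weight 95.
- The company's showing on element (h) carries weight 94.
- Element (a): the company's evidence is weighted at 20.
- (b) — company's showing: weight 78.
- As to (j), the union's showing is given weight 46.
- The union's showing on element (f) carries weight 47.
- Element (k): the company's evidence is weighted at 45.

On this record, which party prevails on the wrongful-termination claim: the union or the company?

company

— Issue I —
At Stage I.1 the union must meet a more-likely-than-not showing (weight exceeds 50): on (a) the weight is 71 less the opposing 20 gives net 51, > 50, so (a) meets the standard.
  The union carries Stage I.1; the company now bears the burden.
At Stage I.2 the company must meet clear and convincing evidence (weight is at least 78): on (b) the weight is 78, ≥ 78, so (b) meets the standard; on (c) the weight is 95 less the opposing 11 gives net 84, which does reach 78, so (c) meets the standard.
  The company carries the last stage.
Every stage carried; the company prevails on this issue.
— Issue II —
Stage II.1 — burden on union; standard: a more-likely-than-not showing (weight exceeds 53).
    (d): 73 − 23 = 50 ≤ 53 [not met]
  Not every element is met, so the union fails to carry Stage II.1.
The analysis ends at Stage II.1; the company prevails on this issue.
— Issue III —
Stage III.1 — burden on union; standard: a more-likely-than-not showing (weight is at least 50).
    (f): 47 < 50 [not met]
    (g): 49 < 50 [not met]
  Stage III.1 not carried; the union fails its burden.
So the company prevails on this issue.
Per-issue: Issue I → company; Issue II → company; Issue III → company. The union must prevail on at least one issue; overall, the company prevails.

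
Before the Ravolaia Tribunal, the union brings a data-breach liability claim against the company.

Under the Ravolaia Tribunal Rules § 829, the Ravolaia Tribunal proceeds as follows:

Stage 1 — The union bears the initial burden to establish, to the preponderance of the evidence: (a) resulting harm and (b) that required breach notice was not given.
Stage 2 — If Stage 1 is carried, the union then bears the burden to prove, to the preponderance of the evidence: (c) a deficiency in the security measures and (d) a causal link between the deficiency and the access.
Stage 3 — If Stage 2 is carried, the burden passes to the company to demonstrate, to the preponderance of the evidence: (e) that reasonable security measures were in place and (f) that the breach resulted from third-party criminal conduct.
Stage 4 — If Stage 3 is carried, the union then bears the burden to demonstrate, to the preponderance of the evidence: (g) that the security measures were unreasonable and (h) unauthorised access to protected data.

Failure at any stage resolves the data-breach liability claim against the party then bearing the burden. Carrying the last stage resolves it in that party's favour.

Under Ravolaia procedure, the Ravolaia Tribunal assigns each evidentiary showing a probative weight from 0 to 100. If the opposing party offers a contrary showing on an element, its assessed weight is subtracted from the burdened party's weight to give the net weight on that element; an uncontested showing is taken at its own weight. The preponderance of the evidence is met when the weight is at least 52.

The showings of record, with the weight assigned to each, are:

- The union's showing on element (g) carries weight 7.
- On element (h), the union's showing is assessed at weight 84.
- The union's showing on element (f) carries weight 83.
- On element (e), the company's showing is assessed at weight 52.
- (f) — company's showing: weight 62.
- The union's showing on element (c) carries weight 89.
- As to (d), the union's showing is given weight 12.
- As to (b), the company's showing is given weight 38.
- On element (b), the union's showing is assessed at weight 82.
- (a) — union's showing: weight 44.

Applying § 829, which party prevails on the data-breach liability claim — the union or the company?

company

At Stage 1 the union must meet the preponderance of the evidence (weight is at least 52): on (a) the weight is 44, which does not reach 52, so (a) does not meet the standard; on (b) the weight is 82 less the opposing 38 gives net 44, < 52, so (b) does not meet the standard.
  Stage 1 not carried; the union fails its burden.
The company prevails.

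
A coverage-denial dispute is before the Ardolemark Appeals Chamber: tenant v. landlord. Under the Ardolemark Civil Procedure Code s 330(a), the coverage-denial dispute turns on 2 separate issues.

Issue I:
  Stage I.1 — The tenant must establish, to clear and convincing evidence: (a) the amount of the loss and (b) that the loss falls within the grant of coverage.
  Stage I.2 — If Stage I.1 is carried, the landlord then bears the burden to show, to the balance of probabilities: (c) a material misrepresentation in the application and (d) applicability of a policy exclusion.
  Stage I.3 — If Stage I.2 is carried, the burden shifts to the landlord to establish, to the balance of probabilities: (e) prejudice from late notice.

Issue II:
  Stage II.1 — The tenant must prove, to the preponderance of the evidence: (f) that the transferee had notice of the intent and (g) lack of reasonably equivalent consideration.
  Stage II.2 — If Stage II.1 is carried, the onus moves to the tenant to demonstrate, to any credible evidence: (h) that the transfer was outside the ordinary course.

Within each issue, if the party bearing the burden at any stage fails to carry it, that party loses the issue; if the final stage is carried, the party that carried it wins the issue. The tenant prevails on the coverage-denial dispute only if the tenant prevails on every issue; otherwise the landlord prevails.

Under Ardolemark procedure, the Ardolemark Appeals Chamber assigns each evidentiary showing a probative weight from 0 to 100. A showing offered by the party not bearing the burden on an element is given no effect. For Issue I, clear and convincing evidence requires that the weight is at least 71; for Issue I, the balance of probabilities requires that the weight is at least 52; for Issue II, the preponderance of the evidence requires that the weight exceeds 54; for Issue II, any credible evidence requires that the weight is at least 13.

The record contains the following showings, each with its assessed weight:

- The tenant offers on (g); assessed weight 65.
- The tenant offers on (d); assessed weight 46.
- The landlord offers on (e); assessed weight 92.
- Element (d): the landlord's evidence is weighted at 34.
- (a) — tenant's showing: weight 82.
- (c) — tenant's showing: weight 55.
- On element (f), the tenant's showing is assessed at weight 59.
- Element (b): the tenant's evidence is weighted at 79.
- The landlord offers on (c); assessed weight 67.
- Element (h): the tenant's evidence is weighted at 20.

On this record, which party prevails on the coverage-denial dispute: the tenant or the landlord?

tenant

— Issue I —
Stage I.1 (tenant, clear and convincing evidence, weight is at least 71): (a) 82 ≥ 71 — meets; (b) 79 ≥ 71 — meets.
  Stage I.1 carried; the burden shifts to the landlord.
Stage I.2 (landlord, the balance of probabilities, weight is at least 52): (c) 67 (tenant's 55 disregarded) ≥ 52 — meets; (d) 34 (tenant's 46 disregarded) < 52 — fails.
  Stage I.2 not carried; the landlord fails its burden.
The tenant prevails on this issue.
— Issue II —
At Stage II.1 the tenant must meet the preponderance of the evidence (weight exceeds 54): on (f) the weight is 59, which does exceed 54, so (f) meets the standard; on (g) the weight is 65, which does exceed 54, so (g) meets the standard.
  Stage II.1 carried; the burden remains with the tenant.
At Stage II.2 the tenant must meet any credible evidence (weight is at least 13): on (h) the weight is 20, ≥ 13, so (h) meets the standard.
  All elements met at the final stage.
Every stage carried; the tenant prevails on this issue.
Per-issue: Issue I → tenant; Issue II → tenant. The tenant must prevail on every issue; overall, the tenant prevails.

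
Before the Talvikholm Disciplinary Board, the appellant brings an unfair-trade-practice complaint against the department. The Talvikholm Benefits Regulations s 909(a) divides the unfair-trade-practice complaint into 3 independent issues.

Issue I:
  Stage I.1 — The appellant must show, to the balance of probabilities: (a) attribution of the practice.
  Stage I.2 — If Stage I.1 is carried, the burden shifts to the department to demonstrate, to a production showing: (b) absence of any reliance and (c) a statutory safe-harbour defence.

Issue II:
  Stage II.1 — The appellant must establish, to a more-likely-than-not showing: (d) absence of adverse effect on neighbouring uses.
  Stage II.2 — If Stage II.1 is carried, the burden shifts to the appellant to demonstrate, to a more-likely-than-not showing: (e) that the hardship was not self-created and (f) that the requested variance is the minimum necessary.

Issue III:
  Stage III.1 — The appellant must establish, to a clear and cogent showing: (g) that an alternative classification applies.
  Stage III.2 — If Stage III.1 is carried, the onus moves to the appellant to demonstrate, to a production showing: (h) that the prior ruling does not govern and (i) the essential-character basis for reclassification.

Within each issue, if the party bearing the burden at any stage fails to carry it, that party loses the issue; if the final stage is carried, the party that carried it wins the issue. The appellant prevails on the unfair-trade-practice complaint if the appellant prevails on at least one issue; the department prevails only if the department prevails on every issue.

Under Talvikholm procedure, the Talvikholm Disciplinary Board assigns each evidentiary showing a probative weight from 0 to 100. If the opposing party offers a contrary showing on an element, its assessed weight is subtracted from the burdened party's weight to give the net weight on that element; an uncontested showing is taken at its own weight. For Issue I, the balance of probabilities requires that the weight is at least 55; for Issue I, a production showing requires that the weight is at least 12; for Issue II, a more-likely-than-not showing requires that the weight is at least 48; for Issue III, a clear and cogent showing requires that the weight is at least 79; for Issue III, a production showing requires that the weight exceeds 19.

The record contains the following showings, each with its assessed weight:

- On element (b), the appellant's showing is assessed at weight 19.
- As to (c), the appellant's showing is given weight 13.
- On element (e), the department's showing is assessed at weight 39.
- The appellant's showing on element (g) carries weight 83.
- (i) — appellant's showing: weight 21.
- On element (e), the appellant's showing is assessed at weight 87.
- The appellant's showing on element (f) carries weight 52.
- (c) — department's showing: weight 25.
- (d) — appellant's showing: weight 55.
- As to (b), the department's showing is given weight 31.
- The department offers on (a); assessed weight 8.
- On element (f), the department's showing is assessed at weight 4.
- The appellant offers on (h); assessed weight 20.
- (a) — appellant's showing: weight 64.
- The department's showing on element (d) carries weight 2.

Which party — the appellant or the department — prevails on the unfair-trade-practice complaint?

appellant

— Issue I —
Stage I.1 (appellant, the balance of probabilities, weight is at least 55): (a) net 64−8=56 ≥ 55 — meets.
  All elements met. The burden passes to the department.
Stage I.2 (department, a production showing, weight is at least 12): (b) net 31−19=12 ≥ 12 — meets; (c) net 25−13=12 ≥ 12 — meets.
  All elements met at the final stage.
All stages carried — the department prevails on this issue.
— Issue II —
Stage II.1 — burden on appellant; standard: a more-likely-than-not showing (weight is at least 48).
    (d): 55 − 2 = 53 ≥ 48 [met]
  Stage II.1 carried; the burden remains with the appellant.
Stage II.2 — burden on appellant; standard: a more-likely-than-not showing (weight is at least 48).
    (e): 87 − 39 = 48 ≥ 48 [met]
    (f): 52 − 4 = 48 ≥ 48 [met]
  Stage II.2 carried; the final stage is satisfied.
Every stage carried; the appellant prevails on this issue.
— Issue III —
At Stage III.1 the appellant must meet a clear and cogent showing (weight is at least 79): on (g) the weight is 83, ≥ 79, so (g) meets the standard.
  Stage III.1 carried; the burden remains with the appellant.
At Stage III.2 the appellant must meet a production showing (weight exceeds 19): on (h) the weight is 20, which does exceed 19, so (h) meets the standard; on (i) the weight is 21, > 19, so (i) meets the standard.
  All elements met at the final stage.
All stages carried — the appellant prevails on this issue.
Per-issue: Issue I → department; Issue II → appellant; Issue III → appellant. The appellant must prevail on at least one issue; overall, the appellant prevails.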